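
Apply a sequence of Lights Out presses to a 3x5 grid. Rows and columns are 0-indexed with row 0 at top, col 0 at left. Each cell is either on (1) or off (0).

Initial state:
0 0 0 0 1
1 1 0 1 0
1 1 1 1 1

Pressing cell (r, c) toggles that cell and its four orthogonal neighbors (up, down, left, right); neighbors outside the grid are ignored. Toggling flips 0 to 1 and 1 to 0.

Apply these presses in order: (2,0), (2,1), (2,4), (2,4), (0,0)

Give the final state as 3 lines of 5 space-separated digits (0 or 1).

Answer: 1 1 0 0 1
1 0 0 1 0
1 1 0 1 1

Derivation:
After press 1 at (2,0):
0 0 0 0 1
0 1 0 1 0
0 0 1 1 1

After press 2 at (2,1):
0 0 0 0 1
0 0 0 1 0
1 1 0 1 1

After press 3 at (2,4):
0 0 0 0 1
0 0 0 1 1
1 1 0 0 0

After press 4 at (2,4):
0 0 0 0 1
0 0 0 1 0
1 1 0 1 1

After press 5 at (0,0):
1 1 0 0 1
1 0 0 1 0
1 1 0 1 1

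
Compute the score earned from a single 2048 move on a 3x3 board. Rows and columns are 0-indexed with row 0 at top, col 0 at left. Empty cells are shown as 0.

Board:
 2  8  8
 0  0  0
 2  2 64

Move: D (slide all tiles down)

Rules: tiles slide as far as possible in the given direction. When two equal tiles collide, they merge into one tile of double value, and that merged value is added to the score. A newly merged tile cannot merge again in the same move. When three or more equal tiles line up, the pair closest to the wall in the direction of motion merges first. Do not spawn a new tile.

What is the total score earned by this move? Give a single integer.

Answer: 4

Derivation:
Slide down:
col 0: [2, 0, 2] -> [0, 0, 4]  score +4 (running 4)
col 1: [8, 0, 2] -> [0, 8, 2]  score +0 (running 4)
col 2: [8, 0, 64] -> [0, 8, 64]  score +0 (running 4)
Board after move:
 0  0  0
 0  8  8
 4  2 64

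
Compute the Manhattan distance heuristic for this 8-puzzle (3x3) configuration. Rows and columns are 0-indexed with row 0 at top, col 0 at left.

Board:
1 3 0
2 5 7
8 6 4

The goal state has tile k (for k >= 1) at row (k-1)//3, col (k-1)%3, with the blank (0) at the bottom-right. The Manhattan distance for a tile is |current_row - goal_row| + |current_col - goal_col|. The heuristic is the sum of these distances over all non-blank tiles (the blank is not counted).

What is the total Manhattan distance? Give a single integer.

Tile 1: (0,0)->(0,0) = 0
Tile 3: (0,1)->(0,2) = 1
Tile 2: (1,0)->(0,1) = 2
Tile 5: (1,1)->(1,1) = 0
Tile 7: (1,2)->(2,0) = 3
Tile 8: (2,0)->(2,1) = 1
Tile 6: (2,1)->(1,2) = 2
Tile 4: (2,2)->(1,0) = 3
Sum: 0 + 1 + 2 + 0 + 3 + 1 + 2 + 3 = 12

Answer: 12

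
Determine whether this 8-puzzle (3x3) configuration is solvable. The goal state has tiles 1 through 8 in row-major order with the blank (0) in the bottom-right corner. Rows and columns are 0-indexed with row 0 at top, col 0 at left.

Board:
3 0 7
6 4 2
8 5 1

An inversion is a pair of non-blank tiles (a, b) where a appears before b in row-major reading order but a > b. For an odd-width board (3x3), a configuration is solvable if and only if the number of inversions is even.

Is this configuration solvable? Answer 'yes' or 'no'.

Inversions (pairs i<j in row-major order where tile[i] > tile[j] > 0): 17
17 is odd, so the puzzle is not solvable.

Answer: no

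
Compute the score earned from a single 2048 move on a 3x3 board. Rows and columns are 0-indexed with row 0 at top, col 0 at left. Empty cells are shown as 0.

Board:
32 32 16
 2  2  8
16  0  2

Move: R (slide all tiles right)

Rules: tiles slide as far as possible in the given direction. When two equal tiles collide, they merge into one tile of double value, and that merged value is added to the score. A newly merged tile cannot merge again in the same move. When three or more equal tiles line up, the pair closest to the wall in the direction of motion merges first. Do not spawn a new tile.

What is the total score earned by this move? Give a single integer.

Answer: 68

Derivation:
Slide right:
row 0: [32, 32, 16] -> [0, 64, 16]  score +64 (running 64)
row 1: [2, 2, 8] -> [0, 4, 8]  score +4 (running 68)
row 2: [16, 0, 2] -> [0, 16, 2]  score +0 (running 68)
Board after move:
 0 64 16
 0  4  8
 0 16  2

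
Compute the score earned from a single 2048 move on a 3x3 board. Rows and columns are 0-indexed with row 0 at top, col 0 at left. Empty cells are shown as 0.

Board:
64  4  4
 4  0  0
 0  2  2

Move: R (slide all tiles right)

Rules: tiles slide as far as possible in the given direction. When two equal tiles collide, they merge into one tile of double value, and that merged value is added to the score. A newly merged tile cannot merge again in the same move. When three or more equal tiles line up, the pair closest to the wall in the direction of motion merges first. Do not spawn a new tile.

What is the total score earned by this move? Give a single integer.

Slide right:
row 0: [64, 4, 4] -> [0, 64, 8]  score +8 (running 8)
row 1: [4, 0, 0] -> [0, 0, 4]  score +0 (running 8)
row 2: [0, 2, 2] -> [0, 0, 4]  score +4 (running 12)
Board after move:
 0 64  8
 0  0  4
 0  0  4

Answer: 12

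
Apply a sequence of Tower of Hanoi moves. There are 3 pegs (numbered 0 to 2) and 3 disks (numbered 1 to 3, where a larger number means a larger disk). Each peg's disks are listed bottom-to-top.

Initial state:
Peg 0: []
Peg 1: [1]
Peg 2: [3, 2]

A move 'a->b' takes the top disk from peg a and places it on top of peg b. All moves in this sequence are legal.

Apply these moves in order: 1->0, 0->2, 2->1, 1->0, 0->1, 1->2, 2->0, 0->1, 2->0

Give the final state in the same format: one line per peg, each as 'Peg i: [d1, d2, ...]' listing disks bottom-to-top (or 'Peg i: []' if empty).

After move 1 (1->0):
Peg 0: [1]
Peg 1: []
Peg 2: [3, 2]

After move 2 (0->2):
Peg 0: []
Peg 1: []
Peg 2: [3, 2, 1]

After move 3 (2->1):
Peg 0: []
Peg 1: [1]
Peg 2: [3, 2]

After move 4 (1->0):
Peg 0: [1]
Peg 1: []
Peg 2: [3, 2]

After move 5 (0->1):
Peg 0: []
Peg 1: [1]
Peg 2: [3, 2]

After move 6 (1->2):
Peg 0: []
Peg 1: []
Peg 2: [3, 2, 1]

After move 7 (2->0):
Peg 0: [1]
Peg 1: []
Peg 2: [3, 2]

After move 8 (0->1):
Peg 0: []
Peg 1: [1]
Peg 2: [3, 2]

After move 9 (2->0):
Peg 0: [2]
Peg 1: [1]
Peg 2: [3]

Answer: Peg 0: [2]
Peg 1: [1]
Peg 2: [3]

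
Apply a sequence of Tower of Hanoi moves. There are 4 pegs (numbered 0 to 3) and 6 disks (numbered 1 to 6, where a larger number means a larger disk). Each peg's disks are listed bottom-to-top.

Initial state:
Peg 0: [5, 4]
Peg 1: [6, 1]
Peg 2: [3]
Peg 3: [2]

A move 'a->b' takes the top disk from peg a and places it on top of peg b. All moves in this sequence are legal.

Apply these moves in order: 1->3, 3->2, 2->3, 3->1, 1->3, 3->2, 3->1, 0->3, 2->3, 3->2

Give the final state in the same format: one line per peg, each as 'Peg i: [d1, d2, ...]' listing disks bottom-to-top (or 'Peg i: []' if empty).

Answer: Peg 0: [5]
Peg 1: [6, 2]
Peg 2: [3, 1]
Peg 3: [4]

Derivation:
After move 1 (1->3):
Peg 0: [5, 4]
Peg 1: [6]
Peg 2: [3]
Peg 3: [2, 1]

After move 2 (3->2):
Peg 0: [5, 4]
Peg 1: [6]
Peg 2: [3, 1]
Peg 3: [2]

After move 3 (2->3):
Peg 0: [5, 4]
Peg 1: [6]
Peg 2: [3]
Peg 3: [2, 1]

After move 4 (3->1):
Peg 0: [5, 4]
Peg 1: [6, 1]
Peg 2: [3]
Peg 3: [2]

After move 5 (1->3):
Peg 0: [5, 4]
Peg 1: [6]
Peg 2: [3]
Peg 3: [2, 1]

After move 6 (3->2):
Peg 0: [5, 4]
Peg 1: [6]
Peg 2: [3, 1]
Peg 3: [2]

After move 7 (3->1):
Peg 0: [5, 4]
Peg 1: [6, 2]
Peg 2: [3, 1]
Peg 3: []

After move 8 (0->3):
Peg 0: [5]
Peg 1: [6, 2]
Peg 2: [3, 1]
Peg 3: [4]

After move 9 (2->3):
Peg 0: [5]
Peg 1: [6, 2]
Peg 2: [3]
Peg 3: [4, 1]

After move 10 (3->2):
Peg 0: [5]
Peg 1: [6, 2]
Peg 2: [3, 1]
Peg 3: [4]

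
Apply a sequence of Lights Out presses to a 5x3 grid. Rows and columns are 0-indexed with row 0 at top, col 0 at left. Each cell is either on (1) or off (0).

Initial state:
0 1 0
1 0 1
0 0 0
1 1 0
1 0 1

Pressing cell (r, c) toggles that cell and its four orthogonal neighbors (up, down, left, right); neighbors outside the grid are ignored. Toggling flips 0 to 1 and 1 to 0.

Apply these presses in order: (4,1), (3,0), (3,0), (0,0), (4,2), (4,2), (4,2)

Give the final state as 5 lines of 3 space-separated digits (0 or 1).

After press 1 at (4,1):
0 1 0
1 0 1
0 0 0
1 0 0
0 1 0

After press 2 at (3,0):
0 1 0
1 0 1
1 0 0
0 1 0
1 1 0

After press 3 at (3,0):
0 1 0
1 0 1
0 0 0
1 0 0
0 1 0

After press 4 at (0,0):
1 0 0
0 0 1
0 0 0
1 0 0
0 1 0

After press 5 at (4,2):
1 0 0
0 0 1
0 0 0
1 0 1
0 0 1

After press 6 at (4,2):
1 0 0
0 0 1
0 0 0
1 0 0
0 1 0

After press 7 at (4,2):
1 0 0
0 0 1
0 0 0
1 0 1
0 0 1

Answer: 1 0 0
0 0 1
0 0 0
1 0 1
0 0 1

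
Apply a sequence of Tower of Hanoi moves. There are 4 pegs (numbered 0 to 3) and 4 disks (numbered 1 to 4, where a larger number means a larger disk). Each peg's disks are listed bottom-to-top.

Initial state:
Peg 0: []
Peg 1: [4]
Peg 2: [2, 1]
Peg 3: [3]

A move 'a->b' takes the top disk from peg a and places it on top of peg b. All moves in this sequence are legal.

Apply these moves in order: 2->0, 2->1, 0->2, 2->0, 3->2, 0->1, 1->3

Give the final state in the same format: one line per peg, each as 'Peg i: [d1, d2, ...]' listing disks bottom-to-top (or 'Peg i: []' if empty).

Answer: Peg 0: []
Peg 1: [4, 2]
Peg 2: [3]
Peg 3: [1]

Derivation:
After move 1 (2->0):
Peg 0: [1]
Peg 1: [4]
Peg 2: [2]
Peg 3: [3]

After move 2 (2->1):
Peg 0: [1]
Peg 1: [4, 2]
Peg 2: []
Peg 3: [3]

After move 3 (0->2):
Peg 0: []
Peg 1: [4, 2]
Peg 2: [1]
Peg 3: [3]

After move 4 (2->0):
Peg 0: [1]
Peg 1: [4, 2]
Peg 2: []
Peg 3: [3]

After move 5 (3->2):
Peg 0: [1]
Peg 1: [4, 2]
Peg 2: [3]
Peg 3: []

After move 6 (0->1):
Peg 0: []
Peg 1: [4, 2, 1]
Peg 2: [3]
Peg 3: []

After move 7 (1->3):
Peg 0: []
Peg 1: [4, 2]
Peg 2: [3]
Peg 3: [1]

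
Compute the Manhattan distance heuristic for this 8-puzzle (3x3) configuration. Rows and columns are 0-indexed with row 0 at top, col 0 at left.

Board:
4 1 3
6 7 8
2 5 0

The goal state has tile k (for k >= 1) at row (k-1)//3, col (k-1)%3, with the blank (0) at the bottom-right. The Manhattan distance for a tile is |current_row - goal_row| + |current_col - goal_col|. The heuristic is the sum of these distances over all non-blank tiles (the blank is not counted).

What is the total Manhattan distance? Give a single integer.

Answer: 12

Derivation:
Tile 4: at (0,0), goal (1,0), distance |0-1|+|0-0| = 1
Tile 1: at (0,1), goal (0,0), distance |0-0|+|1-0| = 1
Tile 3: at (0,2), goal (0,2), distance |0-0|+|2-2| = 0
Tile 6: at (1,0), goal (1,2), distance |1-1|+|0-2| = 2
Tile 7: at (1,1), goal (2,0), distance |1-2|+|1-0| = 2
Tile 8: at (1,2), goal (2,1), distance |1-2|+|2-1| = 2
Tile 2: at (2,0), goal (0,1), distance |2-0|+|0-1| = 3
Tile 5: at (2,1), goal (1,1), distance |2-1|+|1-1| = 1
Sum: 1 + 1 + 0 + 2 + 2 + 2 + 3 + 1 = 12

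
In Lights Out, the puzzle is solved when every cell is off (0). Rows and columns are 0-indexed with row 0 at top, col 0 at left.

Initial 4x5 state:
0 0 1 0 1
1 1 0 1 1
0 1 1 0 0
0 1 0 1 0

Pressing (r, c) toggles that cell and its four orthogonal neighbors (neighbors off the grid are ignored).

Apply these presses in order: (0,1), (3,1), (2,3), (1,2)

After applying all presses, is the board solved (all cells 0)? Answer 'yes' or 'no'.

Answer: no

Derivation:
After press 1 at (0,1):
1 1 0 0 1
1 0 0 1 1
0 1 1 0 0
0 1 0 1 0

After press 2 at (3,1):
1 1 0 0 1
1 0 0 1 1
0 0 1 0 0
1 0 1 1 0

After press 3 at (2,3):
1 1 0 0 1
1 0 0 0 1
0 0 0 1 1
1 0 1 0 0

After press 4 at (1,2):
1 1 1 0 1
1 1 1 1 1
0 0 1 1 1
1 0 1 0 0

Lights still on: 14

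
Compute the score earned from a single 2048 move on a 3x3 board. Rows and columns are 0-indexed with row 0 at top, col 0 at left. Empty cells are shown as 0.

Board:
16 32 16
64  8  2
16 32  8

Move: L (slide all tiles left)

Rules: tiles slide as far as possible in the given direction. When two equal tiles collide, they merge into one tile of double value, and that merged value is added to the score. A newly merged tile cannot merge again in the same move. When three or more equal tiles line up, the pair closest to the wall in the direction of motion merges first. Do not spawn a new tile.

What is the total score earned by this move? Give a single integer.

Answer: 0

Derivation:
Slide left:
row 0: [16, 32, 16] -> [16, 32, 16]  score +0 (running 0)
row 1: [64, 8, 2] -> [64, 8, 2]  score +0 (running 0)
row 2: [16, 32, 8] -> [16, 32, 8]  score +0 (running 0)
Board after move:
16 32 16
64  8  2
16 32  8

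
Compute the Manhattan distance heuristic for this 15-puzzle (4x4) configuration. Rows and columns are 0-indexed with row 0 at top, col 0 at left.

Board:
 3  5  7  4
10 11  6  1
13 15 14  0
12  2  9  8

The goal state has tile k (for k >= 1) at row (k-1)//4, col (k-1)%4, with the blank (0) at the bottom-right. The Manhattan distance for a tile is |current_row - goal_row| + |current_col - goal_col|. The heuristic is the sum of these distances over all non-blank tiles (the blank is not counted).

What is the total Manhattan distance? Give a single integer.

Answer: 31

Derivation:
Tile 3: (0,0)->(0,2) = 2
Tile 5: (0,1)->(1,0) = 2
Tile 7: (0,2)->(1,2) = 1
Tile 4: (0,3)->(0,3) = 0
Tile 10: (1,0)->(2,1) = 2
Tile 11: (1,1)->(2,2) = 2
Tile 6: (1,2)->(1,1) = 1
Tile 1: (1,3)->(0,0) = 4
Tile 13: (2,0)->(3,0) = 1
Tile 15: (2,1)->(3,2) = 2
Tile 14: (2,2)->(3,1) = 2
Tile 12: (3,0)->(2,3) = 4
Tile 2: (3,1)->(0,1) = 3
Tile 9: (3,2)->(2,0) = 3
Tile 8: (3,3)->(1,3) = 2
Sum: 2 + 2 + 1 + 0 + 2 + 2 + 1 + 4 + 1 + 2 + 2 + 4 + 3 + 3 + 2 = 31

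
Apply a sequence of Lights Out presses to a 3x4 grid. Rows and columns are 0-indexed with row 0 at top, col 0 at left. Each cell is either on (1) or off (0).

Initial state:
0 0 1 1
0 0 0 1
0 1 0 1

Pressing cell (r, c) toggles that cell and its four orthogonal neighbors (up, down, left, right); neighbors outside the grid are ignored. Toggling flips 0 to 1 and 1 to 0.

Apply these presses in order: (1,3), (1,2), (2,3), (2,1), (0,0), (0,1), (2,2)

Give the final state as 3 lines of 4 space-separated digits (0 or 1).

After press 1 at (1,3):
0 0 1 0
0 0 1 0
0 1 0 0

After press 2 at (1,2):
0 0 0 0
0 1 0 1
0 1 1 0

After press 3 at (2,3):
0 0 0 0
0 1 0 0
0 1 0 1

After press 4 at (2,1):
0 0 0 0
0 0 0 0
1 0 1 1

After press 5 at (0,0):
1 1 0 0
1 0 0 0
1 0 1 1

After press 6 at (0,1):
0 0 1 0
1 1 0 0
1 0 1 1

After press 7 at (2,2):
0 0 1 0
1 1 1 0
1 1 0 0

Answer: 0 0 1 0
1 1 1 0
1 1 0 0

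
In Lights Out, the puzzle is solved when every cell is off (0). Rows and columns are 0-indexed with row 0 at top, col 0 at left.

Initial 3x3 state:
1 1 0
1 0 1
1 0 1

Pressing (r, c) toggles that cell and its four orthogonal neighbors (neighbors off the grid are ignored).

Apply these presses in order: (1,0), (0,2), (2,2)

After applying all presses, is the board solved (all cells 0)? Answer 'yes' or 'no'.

Answer: no

Derivation:
After press 1 at (1,0):
0 1 0
0 1 1
0 0 1

After press 2 at (0,2):
0 0 1
0 1 0
0 0 1

After press 3 at (2,2):
0 0 1
0 1 1
0 1 0

Lights still on: 4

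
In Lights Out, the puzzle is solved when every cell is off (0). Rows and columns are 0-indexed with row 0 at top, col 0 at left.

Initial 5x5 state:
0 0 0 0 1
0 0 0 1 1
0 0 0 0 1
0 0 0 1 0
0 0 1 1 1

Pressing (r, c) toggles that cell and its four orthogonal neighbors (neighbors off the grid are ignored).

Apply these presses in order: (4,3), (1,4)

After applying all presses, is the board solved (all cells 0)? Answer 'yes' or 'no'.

Answer: yes

Derivation:
After press 1 at (4,3):
0 0 0 0 1
0 0 0 1 1
0 0 0 0 1
0 0 0 0 0
0 0 0 0 0

After press 2 at (1,4):
0 0 0 0 0
0 0 0 0 0
0 0 0 0 0
0 0 0 0 0
0 0 0 0 0

Lights still on: 0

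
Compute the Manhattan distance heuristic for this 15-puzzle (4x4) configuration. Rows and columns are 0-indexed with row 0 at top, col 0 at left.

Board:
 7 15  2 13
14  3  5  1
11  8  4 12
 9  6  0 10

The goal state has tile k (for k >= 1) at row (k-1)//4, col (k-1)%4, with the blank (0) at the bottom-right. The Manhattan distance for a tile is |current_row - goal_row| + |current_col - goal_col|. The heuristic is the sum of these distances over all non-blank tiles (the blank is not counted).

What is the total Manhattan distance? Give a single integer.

Tile 7: (0,0)->(1,2) = 3
Tile 15: (0,1)->(3,2) = 4
Tile 2: (0,2)->(0,1) = 1
Tile 13: (0,3)->(3,0) = 6
Tile 14: (1,0)->(3,1) = 3
Tile 3: (1,1)->(0,2) = 2
Tile 5: (1,2)->(1,0) = 2
Tile 1: (1,3)->(0,0) = 4
Tile 11: (2,0)->(2,2) = 2
Tile 8: (2,1)->(1,3) = 3
Tile 4: (2,2)->(0,3) = 3
Tile 12: (2,3)->(2,3) = 0
Tile 9: (3,0)->(2,0) = 1
Tile 6: (3,1)->(1,1) = 2
Tile 10: (3,3)->(2,1) = 3
Sum: 3 + 4 + 1 + 6 + 3 + 2 + 2 + 4 + 2 + 3 + 3 + 0 + 1 + 2 + 3 = 39

Answer: 39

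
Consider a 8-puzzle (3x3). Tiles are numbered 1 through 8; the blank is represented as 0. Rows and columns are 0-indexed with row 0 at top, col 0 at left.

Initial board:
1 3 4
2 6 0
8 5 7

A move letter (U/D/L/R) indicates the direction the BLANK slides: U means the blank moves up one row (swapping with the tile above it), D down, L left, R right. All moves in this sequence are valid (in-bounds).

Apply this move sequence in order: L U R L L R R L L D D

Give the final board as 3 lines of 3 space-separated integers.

After move 1 (L):
1 3 4
2 0 6
8 5 7

After move 2 (U):
1 0 4
2 3 6
8 5 7

After move 3 (R):
1 4 0
2 3 6
8 5 7

After move 4 (L):
1 0 4
2 3 6
8 5 7

After move 5 (L):
0 1 4
2 3 6
8 5 7

After move 6 (R):
1 0 4
2 3 6
8 5 7

After move 7 (R):
1 4 0
2 3 6
8 5 7

After move 8 (L):
1 0 4
2 3 6
8 5 7

After move 9 (L):
0 1 4
2 3 6
8 5 7

After move 10 (D):
2 1 4
0 3 6
8 5 7

After move 11 (D):
2 1 4
8 3 6
0 5 7

Answer: 2 1 4
8 3 6
0 5 7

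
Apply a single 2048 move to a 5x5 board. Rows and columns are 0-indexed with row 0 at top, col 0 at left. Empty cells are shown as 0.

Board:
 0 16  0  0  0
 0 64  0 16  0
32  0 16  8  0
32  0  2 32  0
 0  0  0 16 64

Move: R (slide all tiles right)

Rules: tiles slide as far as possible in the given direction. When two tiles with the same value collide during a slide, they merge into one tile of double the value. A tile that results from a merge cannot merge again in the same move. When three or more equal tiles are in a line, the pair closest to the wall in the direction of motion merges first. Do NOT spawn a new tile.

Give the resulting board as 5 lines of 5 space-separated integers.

Slide right:
row 0: [0, 16, 0, 0, 0] -> [0, 0, 0, 0, 16]
row 1: [0, 64, 0, 16, 0] -> [0, 0, 0, 64, 16]
row 2: [32, 0, 16, 8, 0] -> [0, 0, 32, 16, 8]
row 3: [32, 0, 2, 32, 0] -> [0, 0, 32, 2, 32]
row 4: [0, 0, 0, 16, 64] -> [0, 0, 0, 16, 64]

Answer:  0  0  0  0 16
 0  0  0 64 16
 0  0 32 16  8
 0  0 32  2 32
 0  0  0 16 64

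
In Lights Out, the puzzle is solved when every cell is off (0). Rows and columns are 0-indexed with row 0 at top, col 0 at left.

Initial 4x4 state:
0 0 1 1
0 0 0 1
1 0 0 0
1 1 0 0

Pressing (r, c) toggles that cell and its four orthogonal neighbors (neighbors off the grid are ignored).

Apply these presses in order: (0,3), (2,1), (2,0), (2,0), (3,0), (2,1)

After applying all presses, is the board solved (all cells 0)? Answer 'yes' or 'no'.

After press 1 at (0,3):
0 0 0 0
0 0 0 0
1 0 0 0
1 1 0 0

After press 2 at (2,1):
0 0 0 0
0 1 0 0
0 1 1 0
1 0 0 0

After press 3 at (2,0):
0 0 0 0
1 1 0 0
1 0 1 0
0 0 0 0

After press 4 at (2,0):
0 0 0 0
0 1 0 0
0 1 1 0
1 0 0 0

After press 5 at (3,0):
0 0 0 0
0 1 0 0
1 1 1 0
0 1 0 0

After press 6 at (2,1):
0 0 0 0
0 0 0 0
0 0 0 0
0 0 0 0

Lights still on: 0

Answer: yes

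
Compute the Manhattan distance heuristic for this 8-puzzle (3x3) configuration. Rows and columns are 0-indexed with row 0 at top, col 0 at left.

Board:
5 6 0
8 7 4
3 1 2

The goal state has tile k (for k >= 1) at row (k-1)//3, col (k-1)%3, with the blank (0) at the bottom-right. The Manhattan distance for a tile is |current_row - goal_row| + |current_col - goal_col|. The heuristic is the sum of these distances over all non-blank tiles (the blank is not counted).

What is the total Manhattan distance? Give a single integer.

Tile 5: (0,0)->(1,1) = 2
Tile 6: (0,1)->(1,2) = 2
Tile 8: (1,0)->(2,1) = 2
Tile 7: (1,1)->(2,0) = 2
Tile 4: (1,2)->(1,0) = 2
Tile 3: (2,0)->(0,2) = 4
Tile 1: (2,1)->(0,0) = 3
Tile 2: (2,2)->(0,1) = 3
Sum: 2 + 2 + 2 + 2 + 2 + 4 + 3 + 3 = 20

Answer: 20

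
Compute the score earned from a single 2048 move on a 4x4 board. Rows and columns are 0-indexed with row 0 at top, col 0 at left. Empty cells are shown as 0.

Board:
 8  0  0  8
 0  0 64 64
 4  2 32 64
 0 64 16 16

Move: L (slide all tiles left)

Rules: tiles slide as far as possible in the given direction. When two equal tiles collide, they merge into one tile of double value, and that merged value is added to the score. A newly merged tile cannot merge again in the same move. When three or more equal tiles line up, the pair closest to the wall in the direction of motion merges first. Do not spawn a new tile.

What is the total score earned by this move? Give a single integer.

Slide left:
row 0: [8, 0, 0, 8] -> [16, 0, 0, 0]  score +16 (running 16)
row 1: [0, 0, 64, 64] -> [128, 0, 0, 0]  score +128 (running 144)
row 2: [4, 2, 32, 64] -> [4, 2, 32, 64]  score +0 (running 144)
row 3: [0, 64, 16, 16] -> [64, 32, 0, 0]  score +32 (running 176)
Board after move:
 16   0   0   0
128   0   0   0
  4   2  32  64
 64  32   0   0

Answer: 176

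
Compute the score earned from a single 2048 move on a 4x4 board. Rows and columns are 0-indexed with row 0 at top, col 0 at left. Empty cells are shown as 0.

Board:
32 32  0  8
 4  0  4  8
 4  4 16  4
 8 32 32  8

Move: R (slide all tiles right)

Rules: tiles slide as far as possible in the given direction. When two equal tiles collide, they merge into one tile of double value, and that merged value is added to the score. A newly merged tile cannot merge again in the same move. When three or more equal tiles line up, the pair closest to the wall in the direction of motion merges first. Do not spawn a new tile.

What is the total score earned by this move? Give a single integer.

Slide right:
row 0: [32, 32, 0, 8] -> [0, 0, 64, 8]  score +64 (running 64)
row 1: [4, 0, 4, 8] -> [0, 0, 8, 8]  score +8 (running 72)
row 2: [4, 4, 16, 4] -> [0, 8, 16, 4]  score +8 (running 80)
row 3: [8, 32, 32, 8] -> [0, 8, 64, 8]  score +64 (running 144)
Board after move:
 0  0 64  8
 0  0  8  8
 0  8 16  4
 0  8 64  8

Answer: 144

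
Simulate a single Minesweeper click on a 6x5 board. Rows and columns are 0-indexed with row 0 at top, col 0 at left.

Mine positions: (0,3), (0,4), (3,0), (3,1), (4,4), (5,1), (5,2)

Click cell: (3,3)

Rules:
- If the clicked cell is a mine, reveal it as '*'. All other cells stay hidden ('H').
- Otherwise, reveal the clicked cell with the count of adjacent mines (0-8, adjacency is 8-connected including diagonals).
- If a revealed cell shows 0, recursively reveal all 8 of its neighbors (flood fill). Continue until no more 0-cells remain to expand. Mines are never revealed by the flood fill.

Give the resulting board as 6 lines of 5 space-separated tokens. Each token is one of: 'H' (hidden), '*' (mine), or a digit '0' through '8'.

H H H H H
H H H H H
H H H H H
H H H 1 H
H H H H H
H H H H H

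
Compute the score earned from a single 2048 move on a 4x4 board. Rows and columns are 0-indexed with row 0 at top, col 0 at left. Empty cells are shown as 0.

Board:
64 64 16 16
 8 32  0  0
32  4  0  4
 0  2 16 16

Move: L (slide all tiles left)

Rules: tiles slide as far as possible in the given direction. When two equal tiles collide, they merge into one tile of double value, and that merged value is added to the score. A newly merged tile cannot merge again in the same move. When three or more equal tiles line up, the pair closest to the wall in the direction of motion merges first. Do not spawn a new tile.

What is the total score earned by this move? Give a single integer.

Answer: 200

Derivation:
Slide left:
row 0: [64, 64, 16, 16] -> [128, 32, 0, 0]  score +160 (running 160)
row 1: [8, 32, 0, 0] -> [8, 32, 0, 0]  score +0 (running 160)
row 2: [32, 4, 0, 4] -> [32, 8, 0, 0]  score +8 (running 168)
row 3: [0, 2, 16, 16] -> [2, 32, 0, 0]  score +32 (running 200)
Board after move:
128  32   0   0
  8  32   0   0
 32   8   0   0
  2  32   0   0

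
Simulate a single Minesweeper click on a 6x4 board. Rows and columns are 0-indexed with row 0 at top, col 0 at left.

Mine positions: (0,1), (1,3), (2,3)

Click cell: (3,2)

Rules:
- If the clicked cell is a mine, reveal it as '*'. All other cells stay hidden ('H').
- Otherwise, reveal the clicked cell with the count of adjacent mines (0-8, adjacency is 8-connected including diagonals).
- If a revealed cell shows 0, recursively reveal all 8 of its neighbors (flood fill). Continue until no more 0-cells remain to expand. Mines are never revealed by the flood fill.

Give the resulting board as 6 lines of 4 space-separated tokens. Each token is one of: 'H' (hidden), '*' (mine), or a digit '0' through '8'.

H H H H
H H H H
H H H H
H H 1 H
H H H H
H H H H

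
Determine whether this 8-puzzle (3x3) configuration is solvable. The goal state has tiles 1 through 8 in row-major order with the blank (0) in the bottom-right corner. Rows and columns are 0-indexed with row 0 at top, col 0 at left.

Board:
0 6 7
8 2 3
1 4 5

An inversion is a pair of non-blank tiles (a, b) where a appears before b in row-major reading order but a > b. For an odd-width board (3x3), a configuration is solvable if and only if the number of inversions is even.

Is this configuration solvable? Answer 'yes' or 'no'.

Inversions (pairs i<j in row-major order where tile[i] > tile[j] > 0): 17
17 is odd, so the puzzle is not solvable.

Answer: no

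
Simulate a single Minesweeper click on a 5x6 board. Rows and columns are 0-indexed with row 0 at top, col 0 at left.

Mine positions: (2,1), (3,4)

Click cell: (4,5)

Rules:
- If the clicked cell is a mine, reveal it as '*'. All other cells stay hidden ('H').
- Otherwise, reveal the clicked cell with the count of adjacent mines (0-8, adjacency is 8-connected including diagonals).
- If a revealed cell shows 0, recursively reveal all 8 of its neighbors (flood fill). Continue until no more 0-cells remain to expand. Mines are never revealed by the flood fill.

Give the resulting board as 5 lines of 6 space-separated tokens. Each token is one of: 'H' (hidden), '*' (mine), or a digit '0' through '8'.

H H H H H H
H H H H H H
H H H H H H
H H H H H H
H H H H H 1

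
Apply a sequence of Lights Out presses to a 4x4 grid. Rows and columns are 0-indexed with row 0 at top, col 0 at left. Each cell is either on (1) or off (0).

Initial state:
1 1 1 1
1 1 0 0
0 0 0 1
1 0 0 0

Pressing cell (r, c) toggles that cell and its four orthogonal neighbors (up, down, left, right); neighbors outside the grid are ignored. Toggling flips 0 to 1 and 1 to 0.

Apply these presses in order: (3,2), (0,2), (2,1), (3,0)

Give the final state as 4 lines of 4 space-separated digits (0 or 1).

Answer: 1 0 0 0
1 0 1 0
0 1 0 1
0 1 1 1

Derivation:
After press 1 at (3,2):
1 1 1 1
1 1 0 0
0 0 1 1
1 1 1 1

After press 2 at (0,2):
1 0 0 0
1 1 1 0
0 0 1 1
1 1 1 1

After press 3 at (2,1):
1 0 0 0
1 0 1 0
1 1 0 1
1 0 1 1

After press 4 at (3,0):
1 0 0 0
1 0 1 0
0 1 0 1
0 1 1 1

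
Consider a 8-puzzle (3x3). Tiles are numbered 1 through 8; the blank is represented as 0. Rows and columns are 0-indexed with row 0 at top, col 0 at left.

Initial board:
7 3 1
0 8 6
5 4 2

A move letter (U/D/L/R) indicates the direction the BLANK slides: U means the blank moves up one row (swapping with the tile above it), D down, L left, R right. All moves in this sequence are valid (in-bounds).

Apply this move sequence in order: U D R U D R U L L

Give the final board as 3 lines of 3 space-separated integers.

Answer: 0 7 3
8 6 1
5 4 2

Derivation:
After move 1 (U):
0 3 1
7 8 6
5 4 2

After move 2 (D):
7 3 1
0 8 6
5 4 2

After move 3 (R):
7 3 1
8 0 6
5 4 2

After move 4 (U):
7 0 1
8 3 6
5 4 2

After move 5 (D):
7 3 1
8 0 6
5 4 2

After move 6 (R):
7 3 1
8 6 0
5 4 2

After move 7 (U):
7 3 0
8 6 1
5 4 2

After move 8 (L):
7 0 3
8 6 1
5 4 2

After move 9 (L):
0 7 3
8 6 1
5 4 2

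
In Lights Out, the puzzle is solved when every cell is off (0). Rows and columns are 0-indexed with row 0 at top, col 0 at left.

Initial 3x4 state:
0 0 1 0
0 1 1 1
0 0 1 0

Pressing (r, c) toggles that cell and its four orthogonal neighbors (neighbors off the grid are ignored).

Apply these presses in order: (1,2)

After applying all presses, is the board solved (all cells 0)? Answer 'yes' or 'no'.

After press 1 at (1,2):
0 0 0 0
0 0 0 0
0 0 0 0

Lights still on: 0

Answer: yes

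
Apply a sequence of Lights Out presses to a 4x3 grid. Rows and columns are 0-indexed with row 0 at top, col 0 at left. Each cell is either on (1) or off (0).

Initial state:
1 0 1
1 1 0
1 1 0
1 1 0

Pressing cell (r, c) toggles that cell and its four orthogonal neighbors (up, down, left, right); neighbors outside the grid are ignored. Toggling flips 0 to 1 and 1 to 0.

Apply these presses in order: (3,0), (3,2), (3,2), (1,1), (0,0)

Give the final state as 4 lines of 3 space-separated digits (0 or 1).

After press 1 at (3,0):
1 0 1
1 1 0
0 1 0
0 0 0

After press 2 at (3,2):
1 0 1
1 1 0
0 1 1
0 1 1

After press 3 at (3,2):
1 0 1
1 1 0
0 1 0
0 0 0

After press 4 at (1,1):
1 1 1
0 0 1
0 0 0
0 0 0

After press 5 at (0,0):
0 0 1
1 0 1
0 0 0
0 0 0

Answer: 0 0 1
1 0 1
0 0 0
0 0 0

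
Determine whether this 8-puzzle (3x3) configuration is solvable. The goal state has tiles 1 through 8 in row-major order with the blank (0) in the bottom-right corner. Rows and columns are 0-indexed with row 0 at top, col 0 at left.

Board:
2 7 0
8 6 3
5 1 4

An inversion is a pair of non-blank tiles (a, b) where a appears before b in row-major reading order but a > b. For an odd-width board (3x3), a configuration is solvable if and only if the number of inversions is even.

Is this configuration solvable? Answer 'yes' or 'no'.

Answer: yes

Derivation:
Inversions (pairs i<j in row-major order where tile[i] > tile[j] > 0): 18
18 is even, so the puzzle is solvable.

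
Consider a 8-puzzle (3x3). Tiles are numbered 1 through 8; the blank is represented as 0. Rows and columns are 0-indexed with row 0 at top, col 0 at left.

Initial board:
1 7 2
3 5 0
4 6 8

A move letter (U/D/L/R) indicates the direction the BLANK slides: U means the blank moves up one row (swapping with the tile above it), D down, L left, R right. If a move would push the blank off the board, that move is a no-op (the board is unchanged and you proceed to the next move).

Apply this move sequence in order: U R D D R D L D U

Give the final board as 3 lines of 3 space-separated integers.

After move 1 (U):
1 7 0
3 5 2
4 6 8

After move 2 (R):
1 7 0
3 5 2
4 6 8

After move 3 (D):
1 7 2
3 5 0
4 6 8

After move 4 (D):
1 7 2
3 5 8
4 6 0

After move 5 (R):
1 7 2
3 5 8
4 6 0

After move 6 (D):
1 7 2
3 5 8
4 6 0

After move 7 (L):
1 7 2
3 5 8
4 0 6

After move 8 (D):
1 7 2
3 5 8
4 0 6

After move 9 (U):
1 7 2
3 0 8
4 5 6

Answer: 1 7 2
3 0 8
4 5 6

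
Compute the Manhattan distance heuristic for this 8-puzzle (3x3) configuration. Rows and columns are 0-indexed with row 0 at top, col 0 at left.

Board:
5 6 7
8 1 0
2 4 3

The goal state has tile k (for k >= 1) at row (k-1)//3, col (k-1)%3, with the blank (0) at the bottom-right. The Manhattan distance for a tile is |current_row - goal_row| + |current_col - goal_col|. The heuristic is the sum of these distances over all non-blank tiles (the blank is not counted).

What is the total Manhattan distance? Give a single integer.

Answer: 19

Derivation:
Tile 5: (0,0)->(1,1) = 2
Tile 6: (0,1)->(1,2) = 2
Tile 7: (0,2)->(2,0) = 4
Tile 8: (1,0)->(2,1) = 2
Tile 1: (1,1)->(0,0) = 2
Tile 2: (2,0)->(0,1) = 3
Tile 4: (2,1)->(1,0) = 2
Tile 3: (2,2)->(0,2) = 2
Sum: 2 + 2 + 4 + 2 + 2 + 3 + 2 + 2 = 19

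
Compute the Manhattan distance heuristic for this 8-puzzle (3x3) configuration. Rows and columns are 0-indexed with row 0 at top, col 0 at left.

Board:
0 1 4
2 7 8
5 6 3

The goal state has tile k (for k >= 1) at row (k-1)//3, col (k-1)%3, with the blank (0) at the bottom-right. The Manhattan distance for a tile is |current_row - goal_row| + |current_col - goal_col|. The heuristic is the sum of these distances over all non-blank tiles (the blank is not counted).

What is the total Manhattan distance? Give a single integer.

Answer: 16

Derivation:
Tile 1: at (0,1), goal (0,0), distance |0-0|+|1-0| = 1
Tile 4: at (0,2), goal (1,0), distance |0-1|+|2-0| = 3
Tile 2: at (1,0), goal (0,1), distance |1-0|+|0-1| = 2
Tile 7: at (1,1), goal (2,0), distance |1-2|+|1-0| = 2
Tile 8: at (1,2), goal (2,1), distance |1-2|+|2-1| = 2
Tile 5: at (2,0), goal (1,1), distance |2-1|+|0-1| = 2
Tile 6: at (2,1), goal (1,2), distance |2-1|+|1-2| = 2
Tile 3: at (2,2), goal (0,2), distance |2-0|+|2-2| = 2
Sum: 1 + 3 + 2 + 2 + 2 + 2 + 2 + 2 = 16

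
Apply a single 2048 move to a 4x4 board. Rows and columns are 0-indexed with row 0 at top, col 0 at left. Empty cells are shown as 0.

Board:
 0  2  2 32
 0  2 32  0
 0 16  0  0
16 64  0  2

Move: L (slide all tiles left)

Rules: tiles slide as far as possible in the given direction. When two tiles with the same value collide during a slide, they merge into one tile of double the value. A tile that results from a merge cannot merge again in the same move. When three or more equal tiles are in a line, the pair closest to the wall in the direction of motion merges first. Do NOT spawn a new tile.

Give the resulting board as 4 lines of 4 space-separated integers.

Slide left:
row 0: [0, 2, 2, 32] -> [4, 32, 0, 0]
row 1: [0, 2, 32, 0] -> [2, 32, 0, 0]
row 2: [0, 16, 0, 0] -> [16, 0, 0, 0]
row 3: [16, 64, 0, 2] -> [16, 64, 2, 0]

Answer:  4 32  0  0
 2 32  0  0
16  0  0  0
16 64  2  0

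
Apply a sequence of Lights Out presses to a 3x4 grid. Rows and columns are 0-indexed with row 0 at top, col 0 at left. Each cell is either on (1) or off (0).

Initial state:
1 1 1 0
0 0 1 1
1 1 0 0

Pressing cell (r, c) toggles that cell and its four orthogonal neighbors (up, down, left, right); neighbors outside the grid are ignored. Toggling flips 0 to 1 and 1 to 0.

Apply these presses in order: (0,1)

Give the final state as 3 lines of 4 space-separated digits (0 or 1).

After press 1 at (0,1):
0 0 0 0
0 1 1 1
1 1 0 0

Answer: 0 0 0 0
0 1 1 1
1 1 0 0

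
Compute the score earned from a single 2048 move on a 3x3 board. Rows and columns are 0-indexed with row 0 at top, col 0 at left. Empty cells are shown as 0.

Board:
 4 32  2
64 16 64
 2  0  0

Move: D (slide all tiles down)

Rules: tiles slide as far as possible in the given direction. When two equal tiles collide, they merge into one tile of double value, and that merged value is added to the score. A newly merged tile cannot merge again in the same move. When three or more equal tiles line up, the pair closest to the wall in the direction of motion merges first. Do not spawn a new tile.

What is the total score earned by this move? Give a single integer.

Answer: 0

Derivation:
Slide down:
col 0: [4, 64, 2] -> [4, 64, 2]  score +0 (running 0)
col 1: [32, 16, 0] -> [0, 32, 16]  score +0 (running 0)
col 2: [2, 64, 0] -> [0, 2, 64]  score +0 (running 0)
Board after move:
 4  0  0
64 32  2
 2 16 64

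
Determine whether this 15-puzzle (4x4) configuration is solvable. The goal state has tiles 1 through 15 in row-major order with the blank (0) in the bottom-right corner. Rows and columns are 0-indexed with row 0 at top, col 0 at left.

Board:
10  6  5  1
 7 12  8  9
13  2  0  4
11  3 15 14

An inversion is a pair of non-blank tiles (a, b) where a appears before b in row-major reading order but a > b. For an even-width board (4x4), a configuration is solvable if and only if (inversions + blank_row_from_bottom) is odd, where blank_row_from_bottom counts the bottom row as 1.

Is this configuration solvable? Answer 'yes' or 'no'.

Answer: no

Derivation:
Inversions: 40
Blank is in row 2 (0-indexed from top), which is row 2 counting from the bottom (bottom = 1).
40 + 2 = 42, which is even, so the puzzle is not solvable.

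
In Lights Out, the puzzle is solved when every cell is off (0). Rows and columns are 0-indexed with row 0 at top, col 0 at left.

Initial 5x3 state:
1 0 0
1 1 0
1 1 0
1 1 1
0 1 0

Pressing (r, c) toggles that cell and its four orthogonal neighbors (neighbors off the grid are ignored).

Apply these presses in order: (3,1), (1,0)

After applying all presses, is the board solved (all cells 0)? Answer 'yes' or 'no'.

After press 1 at (3,1):
1 0 0
1 1 0
1 0 0
0 0 0
0 0 0

After press 2 at (1,0):
0 0 0
0 0 0
0 0 0
0 0 0
0 0 0

Lights still on: 0

Answer: yes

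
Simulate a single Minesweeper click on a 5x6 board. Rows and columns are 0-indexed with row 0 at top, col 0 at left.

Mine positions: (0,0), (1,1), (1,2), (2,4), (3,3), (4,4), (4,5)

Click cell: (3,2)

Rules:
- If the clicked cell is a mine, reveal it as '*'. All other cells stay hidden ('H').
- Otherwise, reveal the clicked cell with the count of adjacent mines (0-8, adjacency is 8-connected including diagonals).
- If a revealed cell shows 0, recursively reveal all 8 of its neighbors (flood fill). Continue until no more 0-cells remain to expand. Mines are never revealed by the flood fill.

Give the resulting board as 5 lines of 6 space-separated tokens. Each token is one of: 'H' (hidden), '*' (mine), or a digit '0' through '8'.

H H H H H H
H H H H H H
H H H H H H
H H 1 H H H
H H H H H H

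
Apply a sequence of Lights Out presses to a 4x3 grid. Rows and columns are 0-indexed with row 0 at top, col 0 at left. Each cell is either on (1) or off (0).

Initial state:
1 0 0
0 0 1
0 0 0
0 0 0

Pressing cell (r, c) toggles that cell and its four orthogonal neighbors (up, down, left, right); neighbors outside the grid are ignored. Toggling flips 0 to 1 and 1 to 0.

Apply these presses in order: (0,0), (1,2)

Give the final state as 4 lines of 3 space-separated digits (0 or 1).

After press 1 at (0,0):
0 1 0
1 0 1
0 0 0
0 0 0

After press 2 at (1,2):
0 1 1
1 1 0
0 0 1
0 0 0

Answer: 0 1 1
1 1 0
0 0 1
0 0 0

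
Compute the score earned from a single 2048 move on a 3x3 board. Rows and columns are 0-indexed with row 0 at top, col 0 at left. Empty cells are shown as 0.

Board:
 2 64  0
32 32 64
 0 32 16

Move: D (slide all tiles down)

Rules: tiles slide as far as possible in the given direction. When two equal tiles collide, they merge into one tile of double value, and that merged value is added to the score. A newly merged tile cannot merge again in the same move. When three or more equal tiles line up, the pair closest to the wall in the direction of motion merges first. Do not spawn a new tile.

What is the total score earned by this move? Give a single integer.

Slide down:
col 0: [2, 32, 0] -> [0, 2, 32]  score +0 (running 0)
col 1: [64, 32, 32] -> [0, 64, 64]  score +64 (running 64)
col 2: [0, 64, 16] -> [0, 64, 16]  score +0 (running 64)
Board after move:
 0  0  0
 2 64 64
32 64 16

Answer: 64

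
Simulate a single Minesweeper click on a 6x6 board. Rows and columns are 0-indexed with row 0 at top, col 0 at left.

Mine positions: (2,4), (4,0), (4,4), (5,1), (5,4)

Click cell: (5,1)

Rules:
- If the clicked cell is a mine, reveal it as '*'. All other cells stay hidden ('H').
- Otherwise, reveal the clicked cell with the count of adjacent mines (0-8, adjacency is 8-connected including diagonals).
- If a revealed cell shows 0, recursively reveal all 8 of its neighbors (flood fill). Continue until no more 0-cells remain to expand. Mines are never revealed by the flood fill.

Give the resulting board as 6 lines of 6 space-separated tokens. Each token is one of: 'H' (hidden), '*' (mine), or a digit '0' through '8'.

H H H H H H
H H H H H H
H H H H H H
H H H H H H
H H H H H H
H * H H H H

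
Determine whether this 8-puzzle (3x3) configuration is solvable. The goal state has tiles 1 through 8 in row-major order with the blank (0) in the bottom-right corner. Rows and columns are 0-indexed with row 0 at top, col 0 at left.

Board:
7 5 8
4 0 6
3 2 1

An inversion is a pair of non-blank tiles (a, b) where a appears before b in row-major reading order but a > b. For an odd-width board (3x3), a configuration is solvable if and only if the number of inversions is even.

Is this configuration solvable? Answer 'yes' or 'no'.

Inversions (pairs i<j in row-major order where tile[i] > tile[j] > 0): 24
24 is even, so the puzzle is solvable.

Answer: yes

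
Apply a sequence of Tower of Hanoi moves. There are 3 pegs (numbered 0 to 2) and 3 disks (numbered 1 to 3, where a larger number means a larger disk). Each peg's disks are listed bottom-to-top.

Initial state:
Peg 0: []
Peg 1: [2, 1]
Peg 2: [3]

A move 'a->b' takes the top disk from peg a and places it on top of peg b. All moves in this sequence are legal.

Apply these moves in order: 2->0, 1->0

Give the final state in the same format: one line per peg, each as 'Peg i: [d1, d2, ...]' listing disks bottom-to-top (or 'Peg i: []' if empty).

Answer: Peg 0: [3, 1]
Peg 1: [2]
Peg 2: []

Derivation:
After move 1 (2->0):
Peg 0: [3]
Peg 1: [2, 1]
Peg 2: []

After move 2 (1->0):
Peg 0: [3, 1]
Peg 1: [2]
Peg 2: []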